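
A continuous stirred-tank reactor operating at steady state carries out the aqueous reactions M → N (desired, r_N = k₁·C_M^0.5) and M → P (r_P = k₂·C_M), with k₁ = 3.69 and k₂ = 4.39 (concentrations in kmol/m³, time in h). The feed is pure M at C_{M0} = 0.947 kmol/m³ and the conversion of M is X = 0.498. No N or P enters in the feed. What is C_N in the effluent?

Exit C_M = C_{M0}(1−X) = 0.947×0.502 = 0.4754 kmol/m³.
A CSTR operates uniformly at the exit composition, giving r_N = 2.544 and r_P = 2.087 (each k·C_M^n at C_M = 0.4754).
Fraction of consumed M going to N: r_N/(r_N+r_P) = 0.5494.
C_N = 0.5494·C_{M0}·X = 0.5494×0.947×0.498 = 0.259 kmol/m³.

0.259 kmol/m³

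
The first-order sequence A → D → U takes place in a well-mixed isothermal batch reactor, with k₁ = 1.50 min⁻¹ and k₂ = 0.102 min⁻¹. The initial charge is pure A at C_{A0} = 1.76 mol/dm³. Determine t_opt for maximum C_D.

Setting dC_D/dt = 0 gives t_opt = ln(k₂/k₁)/(k₂−k₁).
= ln(0.102/1.50)/(0.102−1.50) = ln(0.06800)/-1.398 = -2.688/-1.398 = 1.92 min.

1.92 min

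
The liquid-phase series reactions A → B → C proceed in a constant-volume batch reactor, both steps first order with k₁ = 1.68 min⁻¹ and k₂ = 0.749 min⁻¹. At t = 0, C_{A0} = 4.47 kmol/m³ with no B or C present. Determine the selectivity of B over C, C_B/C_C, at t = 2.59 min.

The intermediate concentration in a first-order A→B→C sequence is C_B = k₁C_{A0}(e^(−k₁t) − e^(−k₂t))/(k₂−k₁).
e^(−k₁t) = e^(−1.68×2.59) = e^(−4.351) = 0.01289; e^(−k₂t) = e^(−1.940) = 0.1437.
C_B = 1.68×4.47/(0.749−1.68) × (0.01289−0.1437) = (-8.066)×(-0.1308) = 1.055 kmol/m³.
C_A = C_{A0}e^(−k₁t) = 0.05762 kmol/m³, so C_C = C_{A0}−C_A−C_B = 3.357 kmol/m³; C_B/C_C = 0.314.

0.314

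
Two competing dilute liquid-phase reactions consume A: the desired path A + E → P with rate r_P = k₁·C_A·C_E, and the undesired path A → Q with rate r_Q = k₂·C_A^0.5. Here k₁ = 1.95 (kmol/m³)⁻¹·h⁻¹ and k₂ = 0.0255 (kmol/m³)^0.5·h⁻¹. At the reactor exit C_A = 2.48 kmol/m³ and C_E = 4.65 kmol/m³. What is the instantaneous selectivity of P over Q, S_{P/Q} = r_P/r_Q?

S_{P/Q} = r_P/r_Q = (k₁·C_A·C_E)/(k₂·C_A^0.5) = (k₁/k₂)·C_A^0.5·C_E.
= (1.95×2.480×4.650) / (0.0255×2.480^0.5) = 22.49/0.04016 = 560.

560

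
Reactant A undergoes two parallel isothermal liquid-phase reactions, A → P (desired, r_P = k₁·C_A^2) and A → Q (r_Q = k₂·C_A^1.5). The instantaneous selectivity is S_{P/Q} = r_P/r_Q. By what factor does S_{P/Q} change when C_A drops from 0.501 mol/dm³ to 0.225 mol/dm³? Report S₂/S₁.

0.670

S_{P/Q} = (k₁/k₂)·C_A^0.5, so S₂/S₁ = (C_{A,2}/C_{A,1})^0.5.
= (0.225/0.501)^0.5 = (0.4491)^0.5 = 0.670.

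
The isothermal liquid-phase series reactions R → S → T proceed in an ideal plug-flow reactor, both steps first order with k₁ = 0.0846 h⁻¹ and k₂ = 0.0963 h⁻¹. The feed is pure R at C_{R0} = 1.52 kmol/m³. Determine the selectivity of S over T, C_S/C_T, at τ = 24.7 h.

Solving the coupled first-order balances gives C_S(τ) = [k₁/(k₂−k₁)]·C_{R0}·(e^(−k₁τ) − e^(−k₂τ)).
e^(−k₁τ) = e^(−0.0846×24.7) = e^(−2.090) = 0.1237; e^(−k₂τ) = e^(−2.379) = 0.09268.
C_S = 0.0846×1.52/(0.0963−0.0846) × (0.1237−0.09268) = 10.99×0.03105 = 0.3413 kmol/m³.
C_R = C_{R0}e^(−k₁τ) = 0.1881 kmol/m³, so C_T = C_{R0}−C_R−C_S = 0.9906 kmol/m³; C_S/C_T = 0.345.

0.345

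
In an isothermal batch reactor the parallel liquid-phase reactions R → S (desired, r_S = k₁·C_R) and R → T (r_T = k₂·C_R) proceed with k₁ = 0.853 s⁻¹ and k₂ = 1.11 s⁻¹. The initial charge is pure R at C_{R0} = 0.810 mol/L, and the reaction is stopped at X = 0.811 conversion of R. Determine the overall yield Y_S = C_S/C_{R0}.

C_R = C_{R0}(1−X) = 0.1531 mol/L.
Both paths are first order in R, so the instantaneous fraction to S is constant: dC_S/d(−C_R) = k₁/(k₁+k₂) = 0.4345.
C_S = 0.4345·(C_{R0}−C_R) = 0.4345×0.6569 = 0.285 mol/L.
Y_S = C_S/C_{R0} = 0.2855/0.810 = 0.352.

0.352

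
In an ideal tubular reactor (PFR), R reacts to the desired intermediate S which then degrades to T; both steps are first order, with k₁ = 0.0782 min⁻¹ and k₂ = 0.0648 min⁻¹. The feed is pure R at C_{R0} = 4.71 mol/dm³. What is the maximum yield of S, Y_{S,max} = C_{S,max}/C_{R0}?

0.403

Evaluating C_S at τ_opt = ln(k₂/k₁)/(k₂−k₁) gives C_{S,max}/C_{R0} = (k₁/k₂)^[k₂/(k₂−k₁)].
= (0.0782/0.0648)^(0.0648/(0.0648−0.0782)) = (1.207)^(-4.836) = 0.4029.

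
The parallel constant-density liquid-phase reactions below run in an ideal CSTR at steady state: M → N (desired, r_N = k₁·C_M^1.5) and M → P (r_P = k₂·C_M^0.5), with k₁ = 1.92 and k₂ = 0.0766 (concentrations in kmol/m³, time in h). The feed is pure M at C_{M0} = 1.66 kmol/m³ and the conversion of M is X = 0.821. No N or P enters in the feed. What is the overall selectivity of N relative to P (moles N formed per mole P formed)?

Exit C_M = C_{M0}(1−X) = 1.66×0.179 = 0.2971 kmol/m³.
A CSTR operates uniformly at the exit composition, giving r_N = 0.3110 and r_P = 0.04176 (each k·C_M^n at C_M = 0.2971).
Overall selectivity = C_N/C_P = r_Nτ/(r_Pτ) = r_N/r_P = 7.45.

7.45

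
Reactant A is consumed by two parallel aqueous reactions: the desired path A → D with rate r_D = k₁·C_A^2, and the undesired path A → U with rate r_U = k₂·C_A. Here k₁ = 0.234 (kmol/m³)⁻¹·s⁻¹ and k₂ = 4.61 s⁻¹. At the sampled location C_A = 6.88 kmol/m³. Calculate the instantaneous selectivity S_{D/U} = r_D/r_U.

0.349

S_{D/U} = r_D/r_U = (k₁·C_A^2)/(k₂·C_A) = (k₁/k₂)·C_A.
= (0.234×6.880^2) / (4.61×6.880) = 11.08/31.72 = 0.349.
Since the desired path is higher order in A, keeping C_A high (PFR or concentrated feed) favours D.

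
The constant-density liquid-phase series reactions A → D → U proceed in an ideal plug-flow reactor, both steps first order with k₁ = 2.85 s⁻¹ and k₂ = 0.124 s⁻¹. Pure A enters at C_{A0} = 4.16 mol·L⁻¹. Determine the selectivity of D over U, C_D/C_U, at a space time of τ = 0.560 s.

Solving the coupled first-order balances gives C_D(τ) = [k₁/(k₂−k₁)]·C_{A0}·(e^(−k₁τ) − e^(−k₂τ)).
e^(−k₁τ) = e^(−2.85×0.560) = e^(−1.596) = 0.2027; e^(−k₂τ) = e^(−0.06944) = 0.9329.
C_D = 2.85×4.16/(0.124−2.85) × (0.2027−0.9329) = (-4.349)×(-0.7302) = 3.176 mol·L⁻¹.
C_A = C_{A0}e^(−k₁τ) = 0.8433 mol·L⁻¹, so C_U = C_{A0}−C_A−C_D = 0.1409 mol·L⁻¹; C_D/C_U = 22.5.

22.5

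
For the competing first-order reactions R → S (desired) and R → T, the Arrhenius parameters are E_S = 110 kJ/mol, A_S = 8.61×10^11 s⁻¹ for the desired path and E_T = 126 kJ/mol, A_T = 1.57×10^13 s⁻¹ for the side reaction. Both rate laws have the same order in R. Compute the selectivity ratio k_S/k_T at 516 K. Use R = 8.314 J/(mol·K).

With equal orders, S_{S/T} = k_S/k_T = (A_S/A_T)·exp[(E_T−E_S)/(RT)].
(E_T−E_S)/(RT) = (126−110)×10³/(8.314×516) = 16000/4290 = 3.730.
k_S/k_T = (8.61×10^11/1.57×10^13)·exp(3.730) = 0.05484 × 41.66 = 2.28.

2.28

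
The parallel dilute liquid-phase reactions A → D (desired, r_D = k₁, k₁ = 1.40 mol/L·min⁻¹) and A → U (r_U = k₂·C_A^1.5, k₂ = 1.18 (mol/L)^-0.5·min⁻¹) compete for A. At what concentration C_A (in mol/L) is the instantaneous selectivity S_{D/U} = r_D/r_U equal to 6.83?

0.311 mol/L

S_{D/U} = (k₁/k₂)·C_A^-1.5 ⇒ C_A = (S·k₂/k₁)^(1/(-1.5)).
= (6.83×1.18/1.40)^(-0.6667) = (5.757)^(-0.6667) = 0.311 mol/L.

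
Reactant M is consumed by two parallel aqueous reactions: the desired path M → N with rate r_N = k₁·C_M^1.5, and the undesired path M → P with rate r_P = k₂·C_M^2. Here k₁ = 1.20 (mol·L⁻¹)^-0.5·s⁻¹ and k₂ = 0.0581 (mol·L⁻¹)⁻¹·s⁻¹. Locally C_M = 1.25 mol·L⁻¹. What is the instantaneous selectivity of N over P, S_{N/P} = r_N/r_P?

S_{N/P} = r_N/r_P = (k₁·C_M^1.5)/(k₂·C_M^2) = (k₁/k₂)·C_M^-0.5.
= (1.20×1.250^1.5) / (0.0581×1.250^2) = 1.677/0.09078 = 18.5.
The undesired path is higher order in M, so low C_M (CSTR or dilute feed) favours N.

18.5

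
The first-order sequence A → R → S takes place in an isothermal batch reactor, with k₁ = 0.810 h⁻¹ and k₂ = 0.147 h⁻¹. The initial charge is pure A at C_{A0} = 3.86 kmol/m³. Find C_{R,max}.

Evaluating C_R at t_opt = ln(k₂/k₁)/(k₂−k₁) gives C_{R,max}/C_{A0} = (k₁/k₂)^[k₂/(k₂−k₁)].
= (0.810/0.147)^(0.147/(0.147−0.810)) = (5.510)^(-0.2217) = 0.6850.
C_{R,max} = 0.6850×3.86 = 2.64 kmol/m³.

2.64 kmol/m³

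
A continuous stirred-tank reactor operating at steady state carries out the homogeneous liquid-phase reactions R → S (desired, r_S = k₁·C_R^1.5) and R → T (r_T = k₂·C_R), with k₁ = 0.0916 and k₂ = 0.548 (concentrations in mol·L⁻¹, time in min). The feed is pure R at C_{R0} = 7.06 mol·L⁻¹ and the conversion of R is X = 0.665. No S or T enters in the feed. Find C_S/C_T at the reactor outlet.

0.257

Exit C_R = C_{R0}(1−X) = 7.06×0.335 = 2.365 mol·L⁻¹.
A CSTR operates uniformly at the exit composition, giving r_S = 0.3332 and r_T = 1.296 (each k·C_R^n at C_R = 2.365).
Overall selectivity = C_S/C_T = r_Sτ/(r_Tτ) = r_S/r_T = 0.257.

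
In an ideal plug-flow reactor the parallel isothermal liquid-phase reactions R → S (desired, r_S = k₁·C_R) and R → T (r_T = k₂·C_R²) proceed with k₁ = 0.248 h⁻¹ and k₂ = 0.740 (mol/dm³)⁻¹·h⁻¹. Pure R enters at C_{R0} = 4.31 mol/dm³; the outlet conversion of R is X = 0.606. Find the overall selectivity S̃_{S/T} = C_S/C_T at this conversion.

0.119

C_R = C_{R0}(1−X) = 1.698 mol/dm³.
Along a PFR/batch, dC_S/dC_R = −r_S/(r_S+r_T) = −k₁/(k₁+k₂·C_R).
Integrating from C_{R0} to C_R: C_S = (0.248/0.740)·ln[(0.248+0.740·4.31)/(0.248+0.740·1.70)] = 0.3351·ln(3.437/1.505) = 0.2769 mol/dm³.
C_T = (C_{R0}−C_R)−C_S = 2.335 mol/dm³; S̃_{S/T} = 0.2769/2.335 = 0.119.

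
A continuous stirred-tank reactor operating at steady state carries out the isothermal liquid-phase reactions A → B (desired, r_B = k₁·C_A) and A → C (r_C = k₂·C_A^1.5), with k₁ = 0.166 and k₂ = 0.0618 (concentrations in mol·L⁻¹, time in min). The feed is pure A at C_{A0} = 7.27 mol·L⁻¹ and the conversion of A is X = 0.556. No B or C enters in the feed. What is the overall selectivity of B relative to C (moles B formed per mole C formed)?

1.50

Exit C_A = C_{A0}(1−X) = 7.27×0.444 = 3.228 mol·L⁻¹.
Rates in a CSTR are evaluated at the outlet concentration: r_B = 0.166×3.228 = 0.5358, r_C = 0.0618×3.228^1.5 = 0.3584.
Overall selectivity = C_B/C_C = r_Bτ/(r_Cτ) = r_B/r_C = 1.50.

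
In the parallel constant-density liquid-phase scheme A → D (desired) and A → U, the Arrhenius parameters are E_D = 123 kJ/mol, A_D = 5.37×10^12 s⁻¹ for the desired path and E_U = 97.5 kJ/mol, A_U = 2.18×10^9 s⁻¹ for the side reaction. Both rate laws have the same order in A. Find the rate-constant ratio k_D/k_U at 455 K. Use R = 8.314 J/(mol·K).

Since both paths have the same order in A, the concentration cancels and S_{D/U} = k_D/k_U = (A_D/A_U)·exp[(E_U−E_D)/(RT)].
(E_U−E_D)/(RT) = (97.5−123)×10³/(8.314×455) = -25500/3783 = -6.741.
k_D/k_U = (5.37×10^12/2.18×10^9)·exp(-6.741) = 2463 × 0.001182 = 2.91.
Since E_D > E_U, raising the temperature improves selectivity toward D.

2.91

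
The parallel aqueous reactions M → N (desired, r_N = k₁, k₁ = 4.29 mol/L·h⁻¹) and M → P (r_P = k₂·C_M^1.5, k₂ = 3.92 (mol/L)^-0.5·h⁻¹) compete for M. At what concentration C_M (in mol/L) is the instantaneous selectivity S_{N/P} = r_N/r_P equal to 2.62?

0.559 mol/L

S_{N/P} = (k₁/k₂)·C_M^-1.5 ⇒ C_M = (S·k₂/k₁)^(1/(-1.5)).
= (2.62×3.92/4.29)^(-0.6667) = (2.394)^(-0.6667) = 0.559 mol/L.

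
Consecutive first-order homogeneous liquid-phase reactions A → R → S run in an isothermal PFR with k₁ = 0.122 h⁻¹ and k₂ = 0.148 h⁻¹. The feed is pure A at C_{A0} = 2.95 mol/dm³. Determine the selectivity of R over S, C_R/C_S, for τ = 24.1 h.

The intermediate concentration in a first-order A→B→C sequence is C_R = k₁C_{A0}(e^(−k₁τ) − e^(−k₂τ))/(k₂−k₁).
e^(−k₁τ) = e^(−0.122×24.1) = e^(−2.940) = 0.05286; e^(−k₂τ) = e^(−3.567) = 0.02825.
C_R = 0.122×2.95/(0.148−0.122) × (0.05286−0.02825) = 13.84×0.02461 = 0.3406 mol/dm³.
C_A = C_{A0}e^(−k₁τ) = 0.1559 mol/dm³, so C_S = C_{A0}−C_A−C_R = 2.453 mol/dm³; C_R/C_S = 0.139.

0.139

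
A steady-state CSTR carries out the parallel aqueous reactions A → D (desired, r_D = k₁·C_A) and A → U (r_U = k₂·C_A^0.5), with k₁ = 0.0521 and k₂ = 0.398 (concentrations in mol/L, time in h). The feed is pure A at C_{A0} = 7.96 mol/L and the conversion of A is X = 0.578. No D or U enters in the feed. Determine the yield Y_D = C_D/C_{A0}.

0.112

Exit C_A = C_{A0}(1−X) = 7.96×0.422 = 3.359 mol/L.
Rates in a CSTR are evaluated at the outlet concentration: r_D = 0.0521×3.359 = 0.1750, r_U = 0.398×3.359^0.5 = 0.7295.
Fraction of consumed A going to D: r_D/(r_D+r_U) = 0.1935.
C_D = 0.1935·C_{A0}·X = 0.1935×7.96×0.578 = 0.890 mol/L; Y_D = C_D/C_{A0} = 0.112.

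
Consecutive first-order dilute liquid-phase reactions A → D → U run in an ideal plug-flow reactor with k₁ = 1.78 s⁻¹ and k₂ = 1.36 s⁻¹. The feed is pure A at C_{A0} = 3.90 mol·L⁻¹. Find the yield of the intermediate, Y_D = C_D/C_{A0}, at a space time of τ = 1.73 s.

For first-order series with pure A initially, C_D(τ) = k₁C_{A0}/(k₂−k₁)·(e^(−k₁τ) − e^(−k₂τ)).
e^(−k₁τ) = e^(−1.78×1.73) = e^(−3.079) = 0.04599; e^(−k₂τ) = e^(−2.353) = 0.09510.
C_D = 1.78×3.90/(1.36−1.78) × (0.04599−0.09510) = (-16.53)×(-0.04912) = 0.8118 mol·L⁻¹.
Y_D = C_D/C_{A0} = 0.8118/3.90 = 0.208.

0.208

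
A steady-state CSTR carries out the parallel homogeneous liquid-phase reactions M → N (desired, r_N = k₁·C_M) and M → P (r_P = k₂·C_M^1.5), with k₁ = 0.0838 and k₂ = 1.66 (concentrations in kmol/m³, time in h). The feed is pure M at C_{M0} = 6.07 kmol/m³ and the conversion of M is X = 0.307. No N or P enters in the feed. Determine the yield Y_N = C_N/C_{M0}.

0.00737

Exit C_M = C_{M0}(1−X) = 6.07×0.693 = 4.207 kmol/m³.
A CSTR operates uniformly at the exit composition, giving r_N = 0.3525 and r_P = 14.32 (each k·C_M^n at C_M = 4.207).
Fraction of consumed M going to N: r_N/(r_N+r_P) = 0.02402.
C_N = 0.02402·C_{M0}·X = 0.02402×6.07×0.307 = 0.0448 kmol/m³; Y_N = C_N/C_{M0} = 0.00737.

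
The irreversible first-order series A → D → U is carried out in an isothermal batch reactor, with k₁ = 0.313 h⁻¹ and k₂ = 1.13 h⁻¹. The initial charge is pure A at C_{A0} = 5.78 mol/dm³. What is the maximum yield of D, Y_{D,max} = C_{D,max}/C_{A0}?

0.169

For a first-order series the maximum intermediate yield is C_{D,max}/C_{A0} = (k₁/k₂)^[k₂/(k₂−k₁)].
= (0.313/1.13)^(1.13/(1.13−0.313)) = (0.2770)^(1.383) = 0.1694.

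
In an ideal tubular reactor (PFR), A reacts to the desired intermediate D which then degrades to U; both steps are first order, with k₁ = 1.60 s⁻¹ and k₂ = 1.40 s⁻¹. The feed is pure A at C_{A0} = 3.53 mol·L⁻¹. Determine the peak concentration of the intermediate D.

Evaluating C_D at τ_opt = ln(k₂/k₁)/(k₂−k₁) gives C_{D,max}/C_{A0} = (k₁/k₂)^[k₂/(k₂−k₁)].
= (1.60/1.40)^(1.40/(1.40−1.60)) = (1.143)^(-7.000) = 0.3927.
C_{D,max} = 0.3927×3.53 = 1.39 mol·L⁻¹.

1.39 mol·L⁻¹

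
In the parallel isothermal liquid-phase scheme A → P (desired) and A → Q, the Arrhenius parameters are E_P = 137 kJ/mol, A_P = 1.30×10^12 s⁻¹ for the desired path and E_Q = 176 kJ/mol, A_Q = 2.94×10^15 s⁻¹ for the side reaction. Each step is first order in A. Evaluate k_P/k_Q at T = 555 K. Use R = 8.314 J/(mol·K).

2.07

k_P/k_Q = (A_P/A_Q)·exp[−(E_P−E_Q)/(RT)] = (A_P/A_Q)·exp[(E_Q−E_P)/(RT)].
(E_Q−E_P)/(RT) = (176−137)×10³/(8.314×555) = 39000/4614 = 8.452.
k_P/k_Q = (1.30×10^12/2.94×10^15)·exp(8.452) = 4.422×10^-4 × 4685 = 2.07.
Since E_P < E_Q, lowering the temperature improves selectivity toward P.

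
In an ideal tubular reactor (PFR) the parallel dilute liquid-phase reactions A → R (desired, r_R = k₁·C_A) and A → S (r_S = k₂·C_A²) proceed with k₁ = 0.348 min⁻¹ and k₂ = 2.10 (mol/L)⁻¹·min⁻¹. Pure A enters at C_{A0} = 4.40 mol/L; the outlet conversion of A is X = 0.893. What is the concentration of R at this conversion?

0.327 mol/L

C_A = C_{A0}(1−X) = 0.4708 mol/L.
Along a PFR/batch, dC_R/dC_A = −r_R/(r_R+r_S) = −k₁/(k₁+k₂·C_A).
Integrating from C_{A0} to C_A: C_R = (0.348/2.10)·ln[(0.348+2.10·4.40)/(0.348+2.10·0.471)] = 0.1657·ln(9.588/1.337) = 0.3265 mol/L.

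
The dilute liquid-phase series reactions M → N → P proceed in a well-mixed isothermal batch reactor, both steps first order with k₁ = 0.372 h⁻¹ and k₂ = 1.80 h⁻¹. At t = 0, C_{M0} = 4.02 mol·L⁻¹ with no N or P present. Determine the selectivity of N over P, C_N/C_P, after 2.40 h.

The intermediate concentration in a first-order A→B→C sequence is C_N = k₁C_{M0}(e^(−k₁t) − e^(−k₂t))/(k₂−k₁).
e^(−k₁t) = e^(−0.372×2.40) = e^(−0.8928) = 0.4095; e^(−k₂t) = e^(−4.320) = 0.01330.
C_N = 0.372×4.02/(1.80−0.372) × (0.4095−0.01330) = 1.047×0.3962 = 0.4149 mol·L⁻¹.
C_M = C_{M0}e^(−k₁t) = 1.646 mol·L⁻¹, so C_P = C_{M0}−C_M−C_N = 1.959 mol·L⁻¹; C_N/C_P = 0.212.

0.212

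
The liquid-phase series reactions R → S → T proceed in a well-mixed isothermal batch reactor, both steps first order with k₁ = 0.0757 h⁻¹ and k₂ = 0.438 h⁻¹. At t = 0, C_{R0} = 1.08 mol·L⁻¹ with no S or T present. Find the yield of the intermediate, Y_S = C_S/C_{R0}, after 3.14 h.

For first-order series with pure R initially, C_S(t) = k₁C_{R0}/(k₂−k₁)·(e^(−k₁t) − e^(−k₂t)).
e^(−k₁t) = e^(−0.0757×3.14) = e^(−0.2377) = 0.7884; e^(−k₂t) = e^(−1.375) = 0.2528.
C_S = 0.0757×1.08/(0.438−0.0757) × (0.7884−0.2528) = 0.2257×0.5357 = 0.1209 mol·L⁻¹.
Y_S = C_S/C_{R0} = 0.1209/1.08 = 0.112.

0.112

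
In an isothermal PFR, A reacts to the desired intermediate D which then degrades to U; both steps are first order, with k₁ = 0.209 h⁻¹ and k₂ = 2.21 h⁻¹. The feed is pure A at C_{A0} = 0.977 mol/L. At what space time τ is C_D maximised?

For first-order series the maximum of C_D occurs at τ_opt = ln(k₂/k₁)/(k₂−k₁).
= ln(2.21/0.209)/(2.21−0.209) = ln(10.57)/2.001 = 2.358/2.001 = 1.18 h.

1.18 h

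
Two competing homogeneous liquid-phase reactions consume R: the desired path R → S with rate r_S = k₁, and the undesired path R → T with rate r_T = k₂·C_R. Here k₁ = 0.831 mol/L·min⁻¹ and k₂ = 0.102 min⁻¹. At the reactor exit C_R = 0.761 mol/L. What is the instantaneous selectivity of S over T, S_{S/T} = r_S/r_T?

10.7

S_{S/T} = r_S/r_T = (k₁)/(k₂·C_R) = (k₁/k₂)·C_R⁻¹.
= (0.831) / (0.102×0.7610) = 0.8310/0.07762 = 10.7.
The undesired path is higher order in R, so low C_R (CSTR or dilute feed) favours S.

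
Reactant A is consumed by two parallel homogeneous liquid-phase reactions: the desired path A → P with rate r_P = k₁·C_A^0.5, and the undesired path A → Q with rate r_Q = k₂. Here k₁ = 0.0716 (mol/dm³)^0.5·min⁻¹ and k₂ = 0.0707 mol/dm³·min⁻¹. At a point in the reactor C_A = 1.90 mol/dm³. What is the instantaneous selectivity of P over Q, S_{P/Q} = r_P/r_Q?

1.40

S_{P/Q} = r_P/r_Q = (k₁·C_A^0.5)/(k₂) = (k₁/k₂)·C_A^0.5.
= (0.0716×1.900^0.5) / (0.0707) = 0.09869/0.07070 = 1.40.
Since the desired path is higher order in A, keeping C_A high (PFR or concentrated feed) favours P.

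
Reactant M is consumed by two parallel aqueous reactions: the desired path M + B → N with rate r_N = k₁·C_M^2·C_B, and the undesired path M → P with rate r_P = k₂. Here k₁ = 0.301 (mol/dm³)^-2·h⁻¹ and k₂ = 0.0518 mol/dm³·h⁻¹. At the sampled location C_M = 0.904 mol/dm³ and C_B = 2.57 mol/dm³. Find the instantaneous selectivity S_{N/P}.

12.2

S_{N/P} = r_N/r_P = (k₁·C_M^2·C_B)/(k₂) = (k₁/k₂)·C_M^2·C_B.
= (0.301×0.9040^2×2.570) / (0.0518) = 0.6322/0.05180 = 12.2.
Since the desired path is higher order in M, keeping C_M high (PFR or concentrated feed) favours N.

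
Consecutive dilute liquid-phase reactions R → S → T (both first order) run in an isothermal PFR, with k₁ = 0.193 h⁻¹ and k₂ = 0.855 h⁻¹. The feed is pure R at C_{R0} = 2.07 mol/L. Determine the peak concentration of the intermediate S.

For a first-order series the maximum intermediate yield is C_{S,max}/C_{R0} = (k₁/k₂)^[k₂/(k₂−k₁)].
= (0.193/0.855)^(0.855/(0.855−0.193)) = (0.2257)^(1.292) = 0.1463.
C_{S,max} = 0.1463×2.07 = 0.303 mol/L.

0.303 mol/L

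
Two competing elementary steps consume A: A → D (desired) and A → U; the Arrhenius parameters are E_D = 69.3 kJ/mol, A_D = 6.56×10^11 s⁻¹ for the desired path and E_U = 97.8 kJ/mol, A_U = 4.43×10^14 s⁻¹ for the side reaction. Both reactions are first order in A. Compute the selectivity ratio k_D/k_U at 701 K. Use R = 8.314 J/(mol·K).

k_D/k_U = (A_D/A_U)·exp[−(E_D−E_U)/(RT)] = (A_D/A_U)·exp[(E_U−E_D)/(RT)].
(E_U−E_D)/(RT) = (97.8−69.3)×10³/(8.314×701) = 28500/5828 = 4.890.
k_D/k_U = (6.56×10^11/4.43×10^14)·exp(4.890) = 0.001481 × 133.0 = 0.197.

0.197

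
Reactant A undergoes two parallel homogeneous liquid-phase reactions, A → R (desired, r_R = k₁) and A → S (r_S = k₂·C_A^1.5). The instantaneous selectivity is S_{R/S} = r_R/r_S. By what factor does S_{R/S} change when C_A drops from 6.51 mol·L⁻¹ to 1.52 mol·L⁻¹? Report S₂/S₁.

8.86

S_{R/S} = (k₁/k₂)·C_A^-1.5, so S₂/S₁ = (C_{A,2}/C_{A,1})^-1.5.
= (1.52/6.51)^(-1.5) = (0.2335)^(-1.5) = 8.86.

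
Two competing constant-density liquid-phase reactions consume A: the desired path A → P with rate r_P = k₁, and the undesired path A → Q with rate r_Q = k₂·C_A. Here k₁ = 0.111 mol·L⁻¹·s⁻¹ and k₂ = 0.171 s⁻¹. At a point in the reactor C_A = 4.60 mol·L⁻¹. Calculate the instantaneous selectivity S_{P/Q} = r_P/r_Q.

S_{P/Q} = r_P/r_Q = (k₁)/(k₂·C_A) = (k₁/k₂)·C_A⁻¹.
= (0.111) / (0.171×4.600) = 0.1110/0.7866 = 0.141.

0.141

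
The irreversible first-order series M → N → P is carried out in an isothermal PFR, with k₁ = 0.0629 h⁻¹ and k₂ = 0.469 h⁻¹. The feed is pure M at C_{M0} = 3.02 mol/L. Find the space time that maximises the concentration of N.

4.95 h

Setting dC_N/dτ = 0 gives τ_opt = ln(k₂/k₁)/(k₂−k₁).
= ln(0.469/0.0629)/(0.469−0.0629) = ln(7.456)/0.4061 = 2.009/0.4061 = 4.95 h.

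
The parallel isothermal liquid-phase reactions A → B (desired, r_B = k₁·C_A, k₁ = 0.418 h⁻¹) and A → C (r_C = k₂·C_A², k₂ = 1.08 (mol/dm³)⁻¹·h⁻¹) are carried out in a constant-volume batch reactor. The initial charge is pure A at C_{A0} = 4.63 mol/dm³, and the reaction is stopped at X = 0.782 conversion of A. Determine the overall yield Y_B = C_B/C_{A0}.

C_A = C_{A0}(1−X) = 1.009 mol/dm³.
Along a PFR/batch, dC_B/dC_A = −r_B/(r_B+r_C) = −k₁/(k₁+k₂·C_A).
Integrating from C_{A0} to C_A: C_B = (0.418/1.08)·ln[(0.418+1.08·4.63)/(0.418+1.08·1.01)] = 0.3870·ln(5.418/1.508) = 0.4950 mol/dm³.
Y_B = C_B/C_{A0} = 0.4950/4.63 = 0.107.

0.107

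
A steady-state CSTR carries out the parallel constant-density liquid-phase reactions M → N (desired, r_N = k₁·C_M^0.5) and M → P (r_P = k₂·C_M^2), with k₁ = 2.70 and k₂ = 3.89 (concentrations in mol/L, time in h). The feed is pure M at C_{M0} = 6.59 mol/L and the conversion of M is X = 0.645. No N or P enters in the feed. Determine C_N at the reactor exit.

Exit C_M = C_{M0}(1−X) = 6.59×0.355 = 2.339 mol/L.
A CSTR operates uniformly at the exit composition, giving r_N = 4.130 and r_P = 21.29 (each k·C_M^n at C_M = 2.339).
Fraction of consumed M going to N: r_N/(r_N+r_P) = 0.1625.
C_N = 0.1625·C_{M0}·X = 0.1625×6.59×0.645 = 0.691 mol/L.

0.691 mol/L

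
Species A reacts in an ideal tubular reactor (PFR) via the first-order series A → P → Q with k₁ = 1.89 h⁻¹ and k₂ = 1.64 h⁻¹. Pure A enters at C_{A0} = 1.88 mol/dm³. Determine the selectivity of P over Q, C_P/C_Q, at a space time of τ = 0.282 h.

For first-order series with pure A initially, C_P(τ) = k₁C_{A0}/(k₂−k₁)·(e^(−k₁τ) − e^(−k₂τ)).
e^(−k₁τ) = e^(−1.89×0.282) = e^(−0.5330) = 0.5869; e^(−k₂τ) = e^(−0.4625) = 0.6297.
C_P = 1.89×1.88/(1.64−1.89) × (0.5869−0.6297) = (-14.21)×(-0.04287) = 0.6093 mol/dm³.
C_A = C_{A0}e^(−k₁τ) = 1.103 mol/dm³, so C_Q = C_{A0}−C_A−C_P = 0.1675 mol/dm³; C_P/C_Q = 3.64.

3.64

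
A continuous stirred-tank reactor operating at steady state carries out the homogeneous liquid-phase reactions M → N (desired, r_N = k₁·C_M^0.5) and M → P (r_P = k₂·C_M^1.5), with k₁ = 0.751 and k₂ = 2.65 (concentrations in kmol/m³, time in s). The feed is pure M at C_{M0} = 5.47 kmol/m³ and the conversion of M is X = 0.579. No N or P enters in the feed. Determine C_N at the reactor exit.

Exit C_M = C_{M0}(1−X) = 5.47×0.421 = 2.303 kmol/m³.
Rates in a CSTR are evaluated at the outlet concentration: r_N = 0.751×2.303^0.5 = 1.140, r_P = 2.65×2.303^1.5 = 9.261.
Fraction of consumed M going to N: r_N/(r_N+r_P) = 0.1096.
C_N = 0.1096·C_{M0}·X = 0.1096×5.47×0.579 = 0.347 kmol/m³.

0.347 kmol/m³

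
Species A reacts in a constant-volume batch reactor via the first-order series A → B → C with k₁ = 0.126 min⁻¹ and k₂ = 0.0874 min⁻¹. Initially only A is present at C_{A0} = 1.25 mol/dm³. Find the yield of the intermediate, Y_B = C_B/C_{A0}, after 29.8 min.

0.165

The intermediate concentration in a first-order A→B→C sequence is C_B = k₁C_{A0}(e^(−k₁t) − e^(−k₂t))/(k₂−k₁).
e^(−k₁t) = e^(−0.126×29.8) = e^(−3.755) = 0.02341; e^(−k₂t) = e^(−2.605) = 0.07394.
C_B = 0.126×1.25/(0.0874−0.126) × (0.02341−0.07394) = (-4.080)×(-0.05053) = 0.2062 mol/dm³.
Y_B = C_B/C_{A0} = 0.2062/1.25 = 0.165.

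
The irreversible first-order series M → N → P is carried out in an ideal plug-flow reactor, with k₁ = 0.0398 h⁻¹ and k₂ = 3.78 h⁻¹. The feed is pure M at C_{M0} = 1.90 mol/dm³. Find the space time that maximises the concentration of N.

Setting dC_N/dτ = 0 gives τ_opt = ln(k₂/k₁)/(k₂−k₁).
= ln(3.78/0.0398)/(3.78−0.0398) = ln(94.97)/3.740 = 4.554/3.740 = 1.22 h.

1.22 h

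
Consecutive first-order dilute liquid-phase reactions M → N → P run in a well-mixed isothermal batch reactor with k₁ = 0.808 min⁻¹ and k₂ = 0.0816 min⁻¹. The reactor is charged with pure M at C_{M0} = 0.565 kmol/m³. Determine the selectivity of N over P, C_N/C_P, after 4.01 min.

The intermediate concentration in a first-order A→B→C sequence is C_N = k₁C_{M0}(e^(−k₁t) − e^(−k₂t))/(k₂−k₁).
e^(−k₁t) = e^(−0.808×4.01) = e^(−3.240) = 0.03916; e^(−k₂t) = e^(−0.3272) = 0.7209.
C_N = 0.808×0.565/(0.0816−0.808) × (0.03916−0.7209) = (-0.6285)×(-0.6818) = 0.4285 kmol/m³.
C_M = C_{M0}e^(−k₁t) = 0.02213 kmol/m³, so C_P = C_{M0}−C_M−C_N = 0.1144 kmol/m³; C_N/C_P = 3.75.

3.75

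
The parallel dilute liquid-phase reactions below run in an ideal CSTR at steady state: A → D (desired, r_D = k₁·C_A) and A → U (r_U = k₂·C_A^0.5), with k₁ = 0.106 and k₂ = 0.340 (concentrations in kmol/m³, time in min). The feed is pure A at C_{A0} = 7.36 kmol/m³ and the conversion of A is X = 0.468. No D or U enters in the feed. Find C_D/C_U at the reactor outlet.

0.617

Exit C_A = C_{A0}(1−X) = 7.36×0.532 = 3.916 kmol/m³.
Rates in a CSTR are evaluated at the outlet concentration: r_D = 0.106×3.916 = 0.4150, r_U = 0.340×3.916^0.5 = 0.6728.
Overall selectivity = C_D/C_U = r_Dτ/(r_Uτ) = r_D/r_U = 0.617.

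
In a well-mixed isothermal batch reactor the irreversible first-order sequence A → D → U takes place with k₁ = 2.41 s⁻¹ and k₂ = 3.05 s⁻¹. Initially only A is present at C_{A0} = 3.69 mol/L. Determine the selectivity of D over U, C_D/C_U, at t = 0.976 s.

The intermediate concentration in a first-order A→B→C sequence is C_D = k₁C_{A0}(e^(−k₁t) − e^(−k₂t))/(k₂−k₁).
e^(−k₁t) = e^(−2.41×0.976) = e^(−2.352) = 0.09516; e^(−k₂t) = e^(−2.977) = 0.05096.
C_D = 2.41×3.69/(3.05−2.41) × (0.09516−0.05096) = 13.90×0.04421 = 0.6143 mol/L.
C_A = C_{A0}e^(−k₁t) = 0.3512 mol/L, so C_U = C_{A0}−C_A−C_D = 2.725 mol/L; C_D/C_U = 0.225.

0.225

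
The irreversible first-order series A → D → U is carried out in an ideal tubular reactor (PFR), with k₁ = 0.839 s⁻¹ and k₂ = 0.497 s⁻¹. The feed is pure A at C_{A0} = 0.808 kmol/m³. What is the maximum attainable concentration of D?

0.378 kmol/m³

Evaluating C_D at τ_opt = ln(k₂/k₁)/(k₂−k₁) gives C_{D,max}/C_{A0} = (k₁/k₂)^[k₂/(k₂−k₁)].
= (0.839/0.497)^(0.497/(0.497−0.839)) = (1.688)^(-1.453) = 0.4672.
C_{D,max} = 0.4672×0.808 = 0.378 kmol/m³.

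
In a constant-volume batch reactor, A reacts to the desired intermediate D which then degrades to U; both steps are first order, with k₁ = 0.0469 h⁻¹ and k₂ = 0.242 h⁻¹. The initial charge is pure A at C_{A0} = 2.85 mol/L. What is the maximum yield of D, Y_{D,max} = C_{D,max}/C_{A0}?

At the optimum, C_{D,max}/C_{A0} = (k₁/k₂)^[k₂/(k₂−k₁)].
= (0.0469/0.242)^(0.242/(0.242−0.0469)) = (0.1938)^(1.240) = 0.1306.

0.131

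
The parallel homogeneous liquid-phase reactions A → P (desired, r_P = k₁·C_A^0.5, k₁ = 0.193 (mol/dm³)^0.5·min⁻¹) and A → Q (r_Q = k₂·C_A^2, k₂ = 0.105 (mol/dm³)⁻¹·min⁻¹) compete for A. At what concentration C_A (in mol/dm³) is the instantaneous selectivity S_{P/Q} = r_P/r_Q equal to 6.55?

S_{P/Q} = (k₁/k₂)·C_A^-1.5 ⇒ C_A = (S·k₂/k₁)^(1/(-1.5)).
= (6.55×0.105/0.193)^(-0.6667) = (3.563)^(-0.6667) = 0.429 mol/dm³.

0.429 mol/dm³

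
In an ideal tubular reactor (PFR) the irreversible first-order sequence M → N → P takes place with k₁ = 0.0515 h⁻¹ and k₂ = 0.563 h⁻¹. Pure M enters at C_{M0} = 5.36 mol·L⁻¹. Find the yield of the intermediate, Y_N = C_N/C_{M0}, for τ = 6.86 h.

The intermediate concentration in a first-order A→B→C sequence is C_N = k₁C_{M0}(e^(−k₁τ) − e^(−k₂τ))/(k₂−k₁).
e^(−k₁τ) = e^(−0.0515×6.86) = e^(−0.3533) = 0.7024; e^(−k₂τ) = e^(−3.862) = 0.02102.
C_N = 0.0515×5.36/(0.563−0.0515) × (0.7024−0.02102) = 0.5397×0.6814 = 0.3677 mol·L⁻¹.
Y_N = C_N/C_{M0} = 0.3677/5.36 = 0.0686.

0.0686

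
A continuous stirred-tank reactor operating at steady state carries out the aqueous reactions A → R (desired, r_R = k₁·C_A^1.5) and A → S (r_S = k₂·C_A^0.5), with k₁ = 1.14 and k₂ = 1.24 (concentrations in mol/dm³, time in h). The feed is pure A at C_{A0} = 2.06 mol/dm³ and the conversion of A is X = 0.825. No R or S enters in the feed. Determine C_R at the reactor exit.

0.423 mol/dm³

Exit C_A = C_{A0}(1−X) = 2.06×0.175 = 0.3605 mol/dm³.
A CSTR operates uniformly at the exit composition, giving r_R = 0.2468 and r_S = 0.7445 (each k·C_A^n at C_A = 0.3605).
Fraction of consumed A going to R: r_R/(r_R+r_S) = 0.2489.
C_R = 0.2489·C_{A0}·X = 0.2489×2.06×0.825 = 0.423 mol/dm³.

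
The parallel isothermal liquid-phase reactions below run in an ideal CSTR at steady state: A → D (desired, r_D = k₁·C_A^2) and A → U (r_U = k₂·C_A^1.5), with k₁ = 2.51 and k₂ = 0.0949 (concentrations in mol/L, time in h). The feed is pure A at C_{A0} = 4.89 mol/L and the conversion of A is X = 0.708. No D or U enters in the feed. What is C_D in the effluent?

Exit C_A = C_{A0}(1−X) = 4.89×0.292 = 1.428 mol/L.
In a CSTR the entire volume is at exit conditions, so r_D = 2.51×1.428^2 = 5.117 and r_U = 0.0949×1.428^1.5 = 0.1619.
Fraction of consumed A going to D: r_D/(r_D+r_U) = 0.9693.
C_D = 0.9693·C_{A0}·X = 0.9693×4.89×0.708 = 3.36 mol/L.

3.36 mol/L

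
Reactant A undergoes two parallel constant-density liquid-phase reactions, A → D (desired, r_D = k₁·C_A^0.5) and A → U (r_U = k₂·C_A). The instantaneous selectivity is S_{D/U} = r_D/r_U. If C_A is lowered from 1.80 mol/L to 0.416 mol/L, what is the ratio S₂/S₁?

2.08

S_{D/U} = (k₁/k₂)·C_A^-0.5, so S₂/S₁ = (C_{A,2}/C_{A,1})^-0.5.
= (0.416/1.80)^(-0.5) = (0.2311)^(-0.5) = 2.08.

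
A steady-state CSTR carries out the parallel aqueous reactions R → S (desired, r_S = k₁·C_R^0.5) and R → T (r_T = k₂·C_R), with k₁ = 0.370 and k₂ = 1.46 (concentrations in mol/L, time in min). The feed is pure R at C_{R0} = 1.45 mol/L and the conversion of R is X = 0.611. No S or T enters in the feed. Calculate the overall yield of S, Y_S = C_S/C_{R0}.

Exit C_R = C_{R0}(1−X) = 1.45×0.389 = 0.5641 mol/L.
In a CSTR the entire volume is at exit conditions, so r_S = 0.370×0.5641^0.5 = 0.2779 and r_T = 1.46×0.5641 = 0.8235.
Fraction of consumed R going to S: r_S/(r_S+r_T) = 0.2523.
C_S = 0.2523·C_{R0}·X = 0.2523×1.45×0.611 = 0.224 mol/L; Y_S = C_S/C_{R0} = 0.154.

0.154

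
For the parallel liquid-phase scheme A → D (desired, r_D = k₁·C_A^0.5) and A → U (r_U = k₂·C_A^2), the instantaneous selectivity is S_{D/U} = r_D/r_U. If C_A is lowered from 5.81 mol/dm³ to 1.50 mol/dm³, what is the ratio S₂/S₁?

S_{D/U} = (k₁/k₂)·C_A^-1.5, so S₂/S₁ = (C_{A,2}/C_{A,1})^-1.5.
= (1.50/5.81)^(-1.5) = (0.2582)^(-1.5) = 7.62.
Selectivity toward D rises as C_A falls — low-concentration operation is favoured.

7.62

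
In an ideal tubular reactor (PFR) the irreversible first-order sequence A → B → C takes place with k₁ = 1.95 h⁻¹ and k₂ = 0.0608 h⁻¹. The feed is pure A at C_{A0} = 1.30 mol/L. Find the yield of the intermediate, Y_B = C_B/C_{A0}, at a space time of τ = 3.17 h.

0.849

The intermediate concentration in a first-order A→B→C sequence is C_B = k₁C_{A0}(e^(−k₁τ) − e^(−k₂τ))/(k₂−k₁).
e^(−k₁τ) = e^(−1.95×3.17) = e^(−6.181) = 0.002067; e^(−k₂τ) = e^(−0.1927) = 0.8247.
C_B = 1.95×1.30/(0.0608−1.95) × (0.002067−0.8247) = (-1.342)×(-0.8226) = 1.104 mol/L.
Y_B = C_B/C_{A0} = 1.104/1.30 = 0.849.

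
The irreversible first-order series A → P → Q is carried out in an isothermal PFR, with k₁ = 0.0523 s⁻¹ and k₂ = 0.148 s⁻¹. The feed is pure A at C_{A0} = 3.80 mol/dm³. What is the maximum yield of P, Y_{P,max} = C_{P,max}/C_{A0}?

0.200

At the optimum, C_{P,max}/C_{A0} = (k₁/k₂)^[k₂/(k₂−k₁)].
= (0.0523/0.148)^(0.148/(0.148−0.0523)) = (0.3534)^(1.546) = 0.2001.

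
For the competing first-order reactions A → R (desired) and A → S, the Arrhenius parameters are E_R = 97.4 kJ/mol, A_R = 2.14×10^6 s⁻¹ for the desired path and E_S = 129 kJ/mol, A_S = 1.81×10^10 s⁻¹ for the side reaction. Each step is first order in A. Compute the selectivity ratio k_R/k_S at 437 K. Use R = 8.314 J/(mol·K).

With equal orders, S_{R/S} = k_R/k_S = (A_R/A_S)·exp[(E_S−E_R)/(RT)].
(E_S−E_R)/(RT) = (129−97.4)×10³/(8.314×437) = 31600/3633 = 8.698.
k_R/k_S = (2.14×10^6/1.81×10^10)·exp(8.698) = 1.182×10^-4 × 5988 = 0.708.

0.708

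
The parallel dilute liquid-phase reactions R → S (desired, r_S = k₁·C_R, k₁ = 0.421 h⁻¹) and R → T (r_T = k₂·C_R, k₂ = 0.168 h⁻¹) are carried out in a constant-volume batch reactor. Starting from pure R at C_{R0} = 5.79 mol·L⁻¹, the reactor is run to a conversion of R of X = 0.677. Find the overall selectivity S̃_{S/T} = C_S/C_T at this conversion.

C_R = C_{R0}(1−X) = 1.870 mol·L⁻¹.
Both paths are first order in R, so the instantaneous fraction to S is constant: dC_S/d(−C_R) = k₁/(k₁+k₂) = 0.7148.
C_S = 0.7148·(C_{R0}−C_R) = 0.7148×3.920 = 2.80 mol·L⁻¹.
C_T = (C_{R0}−C_R)−C_S = 1.118 mol·L⁻¹; S̃_{S/T} = 2.802/1.118 = 2.51.

2.51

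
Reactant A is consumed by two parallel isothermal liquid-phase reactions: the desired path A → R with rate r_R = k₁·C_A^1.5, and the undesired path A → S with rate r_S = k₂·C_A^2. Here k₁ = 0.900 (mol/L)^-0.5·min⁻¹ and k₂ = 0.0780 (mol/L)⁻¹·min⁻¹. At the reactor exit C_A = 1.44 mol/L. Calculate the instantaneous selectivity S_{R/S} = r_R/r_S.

S_{R/S} = r_R/r_S = (k₁·C_A^1.5)/(k₂·C_A^2) = (k₁/k₂)·C_A^-0.5.
= (0.900×1.440^1.5) / (0.0780×1.440^2) = 1.555/0.1617 = 9.62.
The undesired path is higher order in A, so low C_A (CSTR or dilute feed) favours R.

9.62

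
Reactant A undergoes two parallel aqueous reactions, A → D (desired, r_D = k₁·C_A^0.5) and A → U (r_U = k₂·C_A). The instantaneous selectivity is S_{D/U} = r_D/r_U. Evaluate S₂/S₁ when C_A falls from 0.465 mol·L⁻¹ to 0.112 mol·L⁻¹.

2.04

S_{D/U} = (k₁/k₂)·C_A^-0.5, so S₂/S₁ = (C_{A,2}/C_{A,1})^-0.5.
= (0.112/0.465)^(-0.5) = (0.2409)^(-0.5) = 2.04.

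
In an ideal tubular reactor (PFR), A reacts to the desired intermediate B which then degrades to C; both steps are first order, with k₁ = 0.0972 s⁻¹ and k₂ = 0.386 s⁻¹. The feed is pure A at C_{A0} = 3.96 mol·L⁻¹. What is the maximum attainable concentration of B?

0.627 mol·L⁻¹

For a first-order series the maximum intermediate yield is C_{B,max}/C_{A0} = (k₁/k₂)^[k₂/(k₂−k₁)].
= (0.0972/0.386)^(0.386/(0.386−0.0972)) = (0.2518)^(1.337) = 0.1583.
C_{B,max} = 0.1583×3.96 = 0.627 mol·L⁻¹.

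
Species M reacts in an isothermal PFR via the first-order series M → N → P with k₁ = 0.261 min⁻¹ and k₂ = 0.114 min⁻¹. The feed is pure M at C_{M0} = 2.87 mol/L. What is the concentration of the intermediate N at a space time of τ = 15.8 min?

0.759 mol/L

For first-order series with pure M initially, C_N(τ) = k₁C_{M0}/(k₂−k₁)·(e^(−k₁τ) − e^(−k₂τ)).
e^(−k₁τ) = e^(−0.261×15.8) = e^(−4.124) = 0.01618; e^(−k₂τ) = e^(−1.801) = 0.1651.
C_N = 0.261×2.87/(0.114−0.261) × (0.01618−0.1651) = (-5.096)×(-0.1489) = 0.7588 mol/L.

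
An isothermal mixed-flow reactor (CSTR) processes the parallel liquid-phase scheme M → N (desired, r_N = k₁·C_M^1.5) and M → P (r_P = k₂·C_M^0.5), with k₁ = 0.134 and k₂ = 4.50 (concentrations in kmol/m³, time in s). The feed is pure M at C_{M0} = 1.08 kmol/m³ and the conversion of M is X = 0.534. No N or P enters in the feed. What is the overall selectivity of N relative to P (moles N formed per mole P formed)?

Exit C_M = C_{M0}(1−X) = 1.08×0.466 = 0.5033 kmol/m³.
In a CSTR the entire volume is at exit conditions, so r_N = 0.134×0.5033^1.5 = 0.04784 and r_P = 4.50×0.5033^0.5 = 3.192.
Overall selectivity = C_N/C_P = r_Nτ/(r_Pτ) = r_N/r_P = 0.0150.

0.0150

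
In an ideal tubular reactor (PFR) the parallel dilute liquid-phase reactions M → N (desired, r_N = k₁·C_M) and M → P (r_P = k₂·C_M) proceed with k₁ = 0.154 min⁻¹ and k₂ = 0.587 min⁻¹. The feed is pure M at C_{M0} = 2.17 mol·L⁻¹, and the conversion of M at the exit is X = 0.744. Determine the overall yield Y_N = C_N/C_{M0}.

C_M = C_{M0}(1−X) = 0.5555 mol·L⁻¹.
Both paths are first order in M, so the instantaneous fraction to N is constant: dC_N/d(−C_M) = k₁/(k₁+k₂) = 0.2078.
C_N = 0.2078·(C_{M0}−C_M) = 0.2078×1.614 = 0.336 mol·L⁻¹.
Y_N = C_N/C_{M0} = 0.3355/2.17 = 0.155.

0.155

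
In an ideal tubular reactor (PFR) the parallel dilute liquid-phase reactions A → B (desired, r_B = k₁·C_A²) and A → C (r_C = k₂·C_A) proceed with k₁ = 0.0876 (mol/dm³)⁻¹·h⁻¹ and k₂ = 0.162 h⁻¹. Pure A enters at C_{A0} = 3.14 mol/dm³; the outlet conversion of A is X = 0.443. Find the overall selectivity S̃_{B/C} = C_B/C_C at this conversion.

C_A = C_{A0}(1−X) = 1.749 mol/dm³.
Along a PFR/batch, dC_C/dC_A = −r_C/(r_B+r_C) = −k₂/(k₂+k₁·C_A).
Integrating from C_{A0} to C_A: C_C = (0.162/0.0876)·ln[(0.162+0.0876·3.14)/(0.162+0.0876·1.75)] = 1.849·ln(0.4371/0.3152) = 0.6044 mol/dm³.
Then C_B = (C_{A0}−C_A) − C_C = 1.391 − 0.6044 = 0.7866 mol/dm³.
S̃_{B/C} = C_B/C_C = 0.7866/0.6044 = 1.30.

1.30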